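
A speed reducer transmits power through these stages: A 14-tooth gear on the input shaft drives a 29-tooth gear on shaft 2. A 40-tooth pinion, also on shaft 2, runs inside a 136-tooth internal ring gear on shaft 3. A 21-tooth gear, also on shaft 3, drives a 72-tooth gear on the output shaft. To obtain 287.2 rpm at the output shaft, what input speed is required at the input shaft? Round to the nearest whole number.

6935 rpm

Overall ratio R = 2.0714 × 3.4 × 3.4286 = 24.147.
Required input speed = output speed × R = 287.2 × 24.147 = 6935 rpm.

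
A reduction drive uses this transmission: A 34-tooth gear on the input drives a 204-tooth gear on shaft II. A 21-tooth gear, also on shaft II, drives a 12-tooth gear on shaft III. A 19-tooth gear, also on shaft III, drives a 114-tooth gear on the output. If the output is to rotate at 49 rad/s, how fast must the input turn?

Overall ratio R = 6 × 0.57143 × 6 = 20.571.
Required input speed = output speed × R = 49 × 20.571 = 1008 rad/s.

1008 rad/s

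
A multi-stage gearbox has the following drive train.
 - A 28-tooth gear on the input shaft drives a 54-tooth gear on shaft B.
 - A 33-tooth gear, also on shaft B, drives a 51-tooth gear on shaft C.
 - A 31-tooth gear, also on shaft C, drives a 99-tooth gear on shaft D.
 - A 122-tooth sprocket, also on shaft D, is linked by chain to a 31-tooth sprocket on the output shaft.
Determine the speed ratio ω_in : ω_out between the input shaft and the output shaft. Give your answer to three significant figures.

2.42

Each stage contributes driven/driver: gear mesh 54/28 = 1.9286, gear mesh 51/33 = 1.5455, gear mesh 99/31 = 3.1935, chain 31/122 = 0.2541.
Overall: 1.9286 × 1.5455 × 3.1935 × 0.2541 = 2.4186.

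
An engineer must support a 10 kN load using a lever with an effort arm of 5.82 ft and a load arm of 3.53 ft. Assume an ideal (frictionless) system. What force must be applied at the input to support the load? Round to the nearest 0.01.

6.07 kN

Lever MA = effort arm / load arm = 5.82/3.53 = 1.6487.
Effort = load / MA = 10 / 1.6487 = 6.0653 kN.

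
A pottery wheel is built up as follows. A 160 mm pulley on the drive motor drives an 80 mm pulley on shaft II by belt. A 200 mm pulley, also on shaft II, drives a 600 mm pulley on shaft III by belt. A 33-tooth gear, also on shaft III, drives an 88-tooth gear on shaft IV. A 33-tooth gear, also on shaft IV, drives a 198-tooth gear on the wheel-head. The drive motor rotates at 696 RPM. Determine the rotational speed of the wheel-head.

29 RPM

belt 80/160 = 0.5 → 696/0.5 = 1392 RPM
belt 600/200 = 3 → 1392/3 = 464 RPM
gear mesh 88/33 = 2.6667 → 464/2.6667 = 174 RPM
gear mesh 198/33 = 6 → 174/6 = 29 RPM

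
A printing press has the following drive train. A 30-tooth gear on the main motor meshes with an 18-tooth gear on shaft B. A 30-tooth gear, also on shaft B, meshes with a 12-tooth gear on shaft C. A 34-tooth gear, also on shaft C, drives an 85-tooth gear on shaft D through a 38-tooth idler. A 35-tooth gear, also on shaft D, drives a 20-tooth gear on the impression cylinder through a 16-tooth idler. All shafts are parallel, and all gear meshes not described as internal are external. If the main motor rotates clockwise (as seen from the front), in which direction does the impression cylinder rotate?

the main motor → shaft B: external mesh, 1 reversal → CCW.
shaft B → shaft C: external mesh, 1 reversal → CW.
shaft C → shaft D: driver → idler → driven is 2 external meshes, 2 reversals → CW.
shaft D → the impression cylinder: driver → idler → driven is 2 external meshes, 2 reversals → CW.
6 reversals in total — an even number — so the impression cylinder turns the same way as the main motor.

clockwise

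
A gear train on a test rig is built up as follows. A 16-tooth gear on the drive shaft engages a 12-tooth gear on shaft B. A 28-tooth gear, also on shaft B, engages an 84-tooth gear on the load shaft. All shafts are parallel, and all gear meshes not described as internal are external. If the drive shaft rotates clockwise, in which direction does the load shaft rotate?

clockwise

the drive shaft → shaft B: external mesh, 1 reversal → CCW.
shaft B → the load shaft: external mesh, 1 reversal → CW.
2 reversals in total — an even number — so the load shaft turns the same way as the drive shaft.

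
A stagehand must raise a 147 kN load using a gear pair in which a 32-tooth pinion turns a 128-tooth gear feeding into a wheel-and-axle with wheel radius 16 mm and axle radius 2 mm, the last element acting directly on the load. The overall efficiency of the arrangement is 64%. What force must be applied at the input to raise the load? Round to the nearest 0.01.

7.18 kN

Gear pair MA = 128/32 = 4.
Wheel-and-axle MA = R/r = 16/2 = 8.
Combined ideal MA = 4 × 8 = 32.
Actual MA = 32 × 0.64 = 20.48.
Effort = load / actual MA = 147 / 20.48 = 7.1777 kN.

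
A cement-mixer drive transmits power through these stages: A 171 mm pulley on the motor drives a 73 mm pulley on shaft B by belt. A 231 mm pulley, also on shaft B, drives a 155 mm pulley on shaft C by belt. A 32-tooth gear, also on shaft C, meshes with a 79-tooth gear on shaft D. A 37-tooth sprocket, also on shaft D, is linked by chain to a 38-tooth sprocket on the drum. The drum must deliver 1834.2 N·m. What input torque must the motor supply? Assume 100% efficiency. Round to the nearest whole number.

2525 N·m

Overall ratio R = 0.4269 × 0.671 × 2.4688 × 1.027 = 0.72628.
Input torque = output torque / R = 1834.2 / 0.72628 = 2525.5 N·m.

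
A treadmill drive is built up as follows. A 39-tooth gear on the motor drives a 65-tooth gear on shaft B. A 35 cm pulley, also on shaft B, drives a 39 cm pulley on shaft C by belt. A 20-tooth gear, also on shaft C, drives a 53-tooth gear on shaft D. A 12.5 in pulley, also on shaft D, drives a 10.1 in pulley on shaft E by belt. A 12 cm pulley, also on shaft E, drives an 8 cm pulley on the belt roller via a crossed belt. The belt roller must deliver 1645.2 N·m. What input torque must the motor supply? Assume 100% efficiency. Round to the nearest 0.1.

Overall ratio R = 1.6667 × 1.1143 × 2.65 × 0.808 × 0.66667 = 2.651.
Input torque = output torque / R = 1645.2 / 2.651 = 620.59 N·m.

620.6 N·m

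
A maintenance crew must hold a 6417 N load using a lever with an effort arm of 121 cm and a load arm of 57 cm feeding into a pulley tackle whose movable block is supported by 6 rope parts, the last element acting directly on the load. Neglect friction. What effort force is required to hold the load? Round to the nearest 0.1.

503.8 N

Lever MA = effort arm / load arm = 121/57 = 2.1228.
Block-and-tackle MA = number of supporting rope parts = 6.
Combined ideal MA = 2.1228 × 6 = 12.737.
Effort = load / MA = 6417 / 12.737 = 503.81 N.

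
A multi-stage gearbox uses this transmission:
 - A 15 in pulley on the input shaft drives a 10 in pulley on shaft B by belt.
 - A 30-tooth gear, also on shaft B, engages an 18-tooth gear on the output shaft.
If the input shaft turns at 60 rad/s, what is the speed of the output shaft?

belt 10/15 = 0.66667 → 60/0.66667 = 90 rad/s
gear mesh 18/30 = 0.6 → 90/0.6 = 150 rad/s

150 rad/s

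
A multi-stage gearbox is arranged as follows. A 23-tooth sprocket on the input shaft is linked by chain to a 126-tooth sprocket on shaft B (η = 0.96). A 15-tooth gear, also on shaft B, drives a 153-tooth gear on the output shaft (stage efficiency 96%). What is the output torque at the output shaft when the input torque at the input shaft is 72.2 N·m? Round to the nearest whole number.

After the chain (126/23): 72.2 × 5.4783 × 0.96 = 379.71 N·m
After the gear mesh (153/15): 379.71 × 10.2 × 0.96 = 3718.1 N·m

3718 N·m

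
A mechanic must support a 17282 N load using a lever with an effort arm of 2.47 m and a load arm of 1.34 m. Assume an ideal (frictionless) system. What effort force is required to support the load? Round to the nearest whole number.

9376 N

Lever MA = effort arm / load arm = 2.47/1.34 = 1.8433.
Effort = load / MA = 17282 / 1.8433 = 9375.7 N.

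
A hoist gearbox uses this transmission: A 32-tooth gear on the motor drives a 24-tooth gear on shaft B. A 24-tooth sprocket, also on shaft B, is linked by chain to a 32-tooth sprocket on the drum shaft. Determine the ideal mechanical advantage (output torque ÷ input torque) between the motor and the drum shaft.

Each stage contributes driven/driver: gear mesh 24/32 = 0.75, chain 32/24 = 1.3333.
Overall: 0.75 × 1.3333 = 1.

1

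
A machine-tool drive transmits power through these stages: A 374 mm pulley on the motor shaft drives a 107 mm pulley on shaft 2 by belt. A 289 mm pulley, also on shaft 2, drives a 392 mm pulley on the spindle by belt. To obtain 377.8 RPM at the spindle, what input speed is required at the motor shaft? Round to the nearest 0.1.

Overall ratio R = 0.2861 × 1.3564 = 0.38806.
Required input speed = output speed × R = 377.8 × 0.38806 = 146.61 RPM.

146.6 RPM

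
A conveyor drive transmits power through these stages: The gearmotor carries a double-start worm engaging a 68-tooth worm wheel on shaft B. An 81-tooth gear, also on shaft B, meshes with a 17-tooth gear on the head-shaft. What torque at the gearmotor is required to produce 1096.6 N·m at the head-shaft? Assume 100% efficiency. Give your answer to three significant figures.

154 N·m

Overall ratio R = 34 × 0.20988 = 7.1358.
Input torque = output torque / R = 1096.6 / 7.1358 = 153.68 N·m.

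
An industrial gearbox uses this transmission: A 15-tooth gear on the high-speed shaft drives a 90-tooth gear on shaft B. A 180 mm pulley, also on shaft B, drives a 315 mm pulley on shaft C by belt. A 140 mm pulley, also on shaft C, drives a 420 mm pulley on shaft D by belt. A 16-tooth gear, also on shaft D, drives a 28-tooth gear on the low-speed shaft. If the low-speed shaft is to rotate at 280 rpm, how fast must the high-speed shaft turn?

15435 rpm

Overall ratio R = 6 × 1.75 × 3 × 1.75 = 55.125.
Required input speed = output speed × R = 280 × 55.125 = 15435 rpm.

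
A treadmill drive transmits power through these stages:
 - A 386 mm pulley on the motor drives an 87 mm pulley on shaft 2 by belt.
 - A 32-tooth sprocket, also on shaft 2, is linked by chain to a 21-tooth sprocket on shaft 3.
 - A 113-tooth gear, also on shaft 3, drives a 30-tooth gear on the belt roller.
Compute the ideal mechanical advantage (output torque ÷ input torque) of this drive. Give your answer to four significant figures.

Each stage contributes driven/driver: belt 87/386 = 0.22539, chain 21/32 = 0.65625, gear mesh 30/113 = 0.26549.
Overall: 0.22539 × 0.65625 × 0.26549 = 0.039268.

0.03927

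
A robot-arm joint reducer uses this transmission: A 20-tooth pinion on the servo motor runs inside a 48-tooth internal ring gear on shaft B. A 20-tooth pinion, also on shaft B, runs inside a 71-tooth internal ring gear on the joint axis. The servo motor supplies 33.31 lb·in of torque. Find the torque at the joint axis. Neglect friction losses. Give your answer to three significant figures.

284 lb·in

After the internal gear (48/20): 33.31 × 2.4 = 79.944 lb·in
After the internal gear (71/20): 79.944 × 3.55 = 283.8 lb·in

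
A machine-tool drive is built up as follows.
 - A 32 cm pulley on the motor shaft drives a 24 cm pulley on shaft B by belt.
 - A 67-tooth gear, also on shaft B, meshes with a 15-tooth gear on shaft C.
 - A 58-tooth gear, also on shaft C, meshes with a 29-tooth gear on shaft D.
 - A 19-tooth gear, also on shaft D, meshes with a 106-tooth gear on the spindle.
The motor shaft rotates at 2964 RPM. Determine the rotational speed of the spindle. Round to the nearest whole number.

the motor shaft → shaft B (belt, 24/32): 2964 ÷ 0.75 = 3952 RPM
shaft B → shaft C (gear mesh, 15/67): 3952 ÷ 0.22388 = 17652 RPM
shaft C → shaft D (gear mesh, 29/58): 17652 ÷ 0.5 = 35305 RPM
shaft D → the spindle (gear mesh, 106/19): 35305 ÷ 5.5789 = 6328.2 RPM

6328 RPM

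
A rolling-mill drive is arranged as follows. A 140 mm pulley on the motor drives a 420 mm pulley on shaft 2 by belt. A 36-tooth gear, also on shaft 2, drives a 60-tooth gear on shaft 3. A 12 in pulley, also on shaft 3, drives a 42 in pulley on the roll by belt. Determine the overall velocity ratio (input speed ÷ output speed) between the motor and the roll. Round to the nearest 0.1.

Each stage contributes driven/driver: belt 420/140 = 3, gear mesh 60/36 = 1.6667, belt 42/12 = 3.5.
Overall: 3 × 1.6667 × 3.5 = 17.5.

17.5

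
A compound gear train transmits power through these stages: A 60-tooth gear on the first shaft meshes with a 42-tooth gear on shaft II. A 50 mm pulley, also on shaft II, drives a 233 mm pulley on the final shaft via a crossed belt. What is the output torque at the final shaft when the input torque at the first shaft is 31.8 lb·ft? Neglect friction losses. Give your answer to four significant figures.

103.7 lb·ft

Gear mesh: ratio = 42/60 = 0.7; torque at shaft II = 31.8 × 0.7 = 22.26 lb·ft.
Belt: ratio = 233/50 = 4.66; torque at the final shaft = 22.26 × 4.66 = 103.73 lb·ft.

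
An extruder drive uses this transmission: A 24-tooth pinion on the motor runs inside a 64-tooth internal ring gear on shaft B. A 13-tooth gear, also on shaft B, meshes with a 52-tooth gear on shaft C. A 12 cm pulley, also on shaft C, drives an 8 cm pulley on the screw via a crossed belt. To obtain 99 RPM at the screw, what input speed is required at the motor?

704 RPM

Overall ratio R = 2.6667 × 4 × 0.66667 = 7.1111.
Required input speed = output speed × R = 99 × 7.1111 = 704 RPM.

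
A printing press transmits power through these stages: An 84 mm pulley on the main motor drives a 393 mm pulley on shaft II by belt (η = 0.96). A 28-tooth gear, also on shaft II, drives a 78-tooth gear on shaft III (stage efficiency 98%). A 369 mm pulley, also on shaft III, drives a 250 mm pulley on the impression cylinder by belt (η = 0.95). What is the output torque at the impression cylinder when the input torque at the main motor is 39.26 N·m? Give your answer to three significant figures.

310 N·m

After the belt (393/84): 39.26 × 4.6786 × 0.96 = 176.33 N·m
After the gear mesh (78/28): 176.33 × 2.7857 × 0.98 = 481.39 N·m
After the belt (250/369): 481.39 × 0.67751 × 0.95 = 309.84 N·m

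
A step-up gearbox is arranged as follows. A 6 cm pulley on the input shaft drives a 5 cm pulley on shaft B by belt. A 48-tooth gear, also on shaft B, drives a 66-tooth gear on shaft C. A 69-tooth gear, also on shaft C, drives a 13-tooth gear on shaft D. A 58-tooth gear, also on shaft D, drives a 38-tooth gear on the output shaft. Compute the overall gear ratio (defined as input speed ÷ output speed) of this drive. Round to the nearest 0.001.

0.141

Each stage contributes driven/driver: belt 5/6 = 0.83333, gear mesh 66/48 = 1.375, gear mesh 13/69 = 0.18841, gear mesh 38/58 = 0.65517.
Overall: 0.83333 × 1.375 × 0.18841 × 0.65517 = 0.14144.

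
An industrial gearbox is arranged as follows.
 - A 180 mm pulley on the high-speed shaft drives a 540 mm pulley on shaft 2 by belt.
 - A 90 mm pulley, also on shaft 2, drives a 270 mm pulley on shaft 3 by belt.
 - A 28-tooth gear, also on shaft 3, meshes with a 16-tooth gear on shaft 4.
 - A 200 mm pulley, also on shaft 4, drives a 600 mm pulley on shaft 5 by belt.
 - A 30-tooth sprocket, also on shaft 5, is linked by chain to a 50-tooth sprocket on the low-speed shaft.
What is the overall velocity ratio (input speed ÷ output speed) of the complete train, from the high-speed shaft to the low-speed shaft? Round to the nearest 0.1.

25.7

Each stage contributes driven/driver: belt 540/180 = 3, belt 270/90 = 3, gear mesh 16/28 = 0.57143, belt 600/200 = 3, chain 50/30 = 1.6667.
Overall: 3 × 3 × 0.57143 × 3 × 1.6667 = 25.714.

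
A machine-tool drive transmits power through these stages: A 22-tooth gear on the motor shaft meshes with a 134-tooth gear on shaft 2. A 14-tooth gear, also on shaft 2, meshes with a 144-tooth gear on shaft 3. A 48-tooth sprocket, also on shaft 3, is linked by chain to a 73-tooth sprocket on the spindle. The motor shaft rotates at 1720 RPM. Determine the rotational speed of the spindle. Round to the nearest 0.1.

the motor shaft → shaft 2 (gear mesh, 134/22): 1720 ÷ 6.0909 = 282.39 RPM
shaft 2 → shaft 3 (gear mesh, 144/14): 282.39 ÷ 10.286 = 27.454 RPM
shaft 3 → the spindle (chain, 73/48): 27.454 ÷ 1.5208 = 18.052 RPM

18.1 RPM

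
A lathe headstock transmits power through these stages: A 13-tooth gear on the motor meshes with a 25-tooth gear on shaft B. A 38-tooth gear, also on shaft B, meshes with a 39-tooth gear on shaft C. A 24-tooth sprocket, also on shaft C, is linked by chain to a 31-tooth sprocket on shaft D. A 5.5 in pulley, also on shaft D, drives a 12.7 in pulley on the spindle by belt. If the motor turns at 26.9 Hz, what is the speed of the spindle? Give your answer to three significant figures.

gear mesh 25/13 = 1.9231 → 26.9/1.9231 = 13.988 Hz
gear mesh 39/38 = 1.0263 → 13.988/1.0263 = 13.629 Hz
chain 31/24 = 1.2917 → 13.629/1.2917 = 10.552 Hz
belt 12.7/5.5 = 2.3091 → 10.552/2.3091 = 4.5697 Hz

4.57 Hz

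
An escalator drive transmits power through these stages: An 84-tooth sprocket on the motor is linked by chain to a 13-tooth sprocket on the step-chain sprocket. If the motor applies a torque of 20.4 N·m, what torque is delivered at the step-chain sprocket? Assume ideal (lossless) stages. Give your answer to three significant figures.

chain 13/84 = 0.15476 → τ = 20.4·0.15476 = 3.1571 N·m

3.16 N·m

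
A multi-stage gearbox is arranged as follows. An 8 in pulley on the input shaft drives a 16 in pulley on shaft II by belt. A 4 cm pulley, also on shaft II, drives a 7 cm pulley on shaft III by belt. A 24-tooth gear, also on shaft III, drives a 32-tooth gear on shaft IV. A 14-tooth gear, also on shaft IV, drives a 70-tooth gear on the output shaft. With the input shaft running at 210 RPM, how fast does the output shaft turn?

9 RPM

Belt: ratio = 16/8 = 2, so shaft II turns at 210 / 2 = 105 RPM.
Belt: ratio = 7/4 = 1.75, so shaft III turns at 105 / 1.75 = 60 RPM.
Gear mesh: ratio = 32/24 = 1.3333, so shaft IV turns at 60 / 1.3333 = 45 RPM.
Gear mesh: ratio = 70/14 = 5, so the output shaft turns at 45 / 5 = 9 RPM.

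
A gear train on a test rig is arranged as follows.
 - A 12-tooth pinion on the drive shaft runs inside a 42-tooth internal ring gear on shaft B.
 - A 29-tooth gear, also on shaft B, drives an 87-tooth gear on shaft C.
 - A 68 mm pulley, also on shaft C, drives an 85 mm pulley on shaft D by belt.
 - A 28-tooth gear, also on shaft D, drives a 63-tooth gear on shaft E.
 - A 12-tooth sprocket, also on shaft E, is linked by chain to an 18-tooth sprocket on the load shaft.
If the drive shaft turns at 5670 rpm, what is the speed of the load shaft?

128 rpm

the drive shaft → shaft B (internal gear, 42/12): 5670 ÷ 3.5 = 1620 rpm
shaft B → shaft C (gear mesh, 87/29): 1620 ÷ 3 = 540 rpm
shaft C → shaft D (belt, 85/68): 540 ÷ 1.25 = 432 rpm
shaft D → shaft E (gear mesh, 63/28): 432 ÷ 2.25 = 192 rpm
shaft E → the load shaft (chain, 18/12): 192 ÷ 1.5 = 128 rpm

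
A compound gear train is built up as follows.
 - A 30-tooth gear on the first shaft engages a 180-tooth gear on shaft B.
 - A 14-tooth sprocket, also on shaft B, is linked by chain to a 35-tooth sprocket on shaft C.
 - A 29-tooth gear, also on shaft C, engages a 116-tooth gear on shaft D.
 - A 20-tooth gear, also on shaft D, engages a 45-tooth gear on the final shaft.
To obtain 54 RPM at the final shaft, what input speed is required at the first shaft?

Overall ratio R = 6 × 2.5 × 4 × 2.25 = 135.
Required input speed = output speed × R = 54 × 135 = 7290 RPM.

7290 RPM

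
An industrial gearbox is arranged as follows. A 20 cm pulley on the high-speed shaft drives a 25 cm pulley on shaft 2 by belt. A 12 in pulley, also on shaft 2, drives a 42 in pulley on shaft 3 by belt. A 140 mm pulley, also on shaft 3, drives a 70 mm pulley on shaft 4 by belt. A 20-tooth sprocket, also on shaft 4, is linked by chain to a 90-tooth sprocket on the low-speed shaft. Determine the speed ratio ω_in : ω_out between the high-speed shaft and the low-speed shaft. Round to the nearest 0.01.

Each stage contributes driven/driver: belt 25/20 = 1.25, belt 42/12 = 3.5, belt 70/140 = 0.5, chain 90/20 = 4.5.
Overall: 1.25 × 3.5 × 0.5 × 4.5 = 9.8438.

9.84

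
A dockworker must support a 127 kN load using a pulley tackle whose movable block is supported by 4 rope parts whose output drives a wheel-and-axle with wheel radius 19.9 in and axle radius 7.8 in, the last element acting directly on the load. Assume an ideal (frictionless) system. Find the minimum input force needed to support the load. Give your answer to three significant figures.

12.4 kN

Block-and-tackle MA = number of supporting rope parts = 4.
Wheel-and-axle MA = R/r = 19.9/7.8 = 2.5513.
Combined ideal MA = 4 × 2.5513 = 10.205.
Effort = load / MA = 127 / 10.205 = 12.445 kN.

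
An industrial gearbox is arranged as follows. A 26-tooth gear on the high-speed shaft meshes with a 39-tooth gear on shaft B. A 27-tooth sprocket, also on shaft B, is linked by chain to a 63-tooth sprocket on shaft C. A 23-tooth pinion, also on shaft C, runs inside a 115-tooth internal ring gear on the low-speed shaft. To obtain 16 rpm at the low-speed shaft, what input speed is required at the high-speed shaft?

Overall ratio R = 1.5 × 2.3333 × 5 = 17.5.
Required input speed = output speed × R = 16 × 17.5 = 280 rpm.

280 rpm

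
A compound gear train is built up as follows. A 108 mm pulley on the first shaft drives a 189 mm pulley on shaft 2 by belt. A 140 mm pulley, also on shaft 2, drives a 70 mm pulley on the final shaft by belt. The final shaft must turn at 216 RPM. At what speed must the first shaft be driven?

Overall ratio R = 1.75 × 0.5 = 0.875.
Required input speed = output speed × R = 216 × 0.875 = 189 RPM.

189 RPM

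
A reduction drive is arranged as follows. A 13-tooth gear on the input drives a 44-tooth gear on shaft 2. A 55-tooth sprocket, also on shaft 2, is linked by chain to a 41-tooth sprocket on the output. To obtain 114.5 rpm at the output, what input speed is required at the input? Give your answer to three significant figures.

289 rpm

Overall ratio R = 3.3846 × 0.74545 = 2.5231.
Required input speed = output speed × R = 114.5 × 2.5231 = 288.89 rpm.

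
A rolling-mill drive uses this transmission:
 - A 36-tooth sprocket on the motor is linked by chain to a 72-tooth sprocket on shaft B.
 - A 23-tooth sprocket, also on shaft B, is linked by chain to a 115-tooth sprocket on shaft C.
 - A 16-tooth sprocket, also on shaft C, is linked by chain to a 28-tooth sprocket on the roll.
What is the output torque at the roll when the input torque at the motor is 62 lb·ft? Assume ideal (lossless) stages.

After the chain (72/36): 62 × 2 = 124 lb·ft
After the chain (115/23): 124 × 5 = 620 lb·ft
After the chain (28/16): 620 × 1.75 = 1085 lb·ft

1085 lb·ft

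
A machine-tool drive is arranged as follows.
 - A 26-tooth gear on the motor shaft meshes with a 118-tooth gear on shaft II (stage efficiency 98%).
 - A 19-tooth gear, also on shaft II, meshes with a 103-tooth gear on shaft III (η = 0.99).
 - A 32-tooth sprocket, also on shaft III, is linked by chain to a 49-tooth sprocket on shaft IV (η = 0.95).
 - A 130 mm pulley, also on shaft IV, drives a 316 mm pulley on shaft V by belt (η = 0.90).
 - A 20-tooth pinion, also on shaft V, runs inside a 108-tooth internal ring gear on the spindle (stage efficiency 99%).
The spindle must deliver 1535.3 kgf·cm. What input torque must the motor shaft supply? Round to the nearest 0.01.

3.78 kgf·cm

Overall ratio R = 4.5385 × 5.4211 × 1.5312 × 2.4308 × 5.4 = 494.51; overall efficiency η = 0.98 × 0.99 × 0.95 × 0.90 × 0.99 = 0.8212.
Input torque = output torque / (R × η) = 1535.3 / (494.51 × 0.8212) = 3.7805 kgf·cm.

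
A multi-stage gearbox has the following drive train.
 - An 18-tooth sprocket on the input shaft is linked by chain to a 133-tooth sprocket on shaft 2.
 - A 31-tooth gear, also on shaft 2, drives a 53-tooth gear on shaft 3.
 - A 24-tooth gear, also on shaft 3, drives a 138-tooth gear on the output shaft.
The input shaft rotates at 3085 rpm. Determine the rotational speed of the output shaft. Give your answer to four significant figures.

the input shaft → shaft 2 (chain, 133/18): 3085 ÷ 7.3889 = 417.52 rpm
shaft 2 → shaft 3 (gear mesh, 53/31): 417.52 ÷ 1.7097 = 244.21 rpm
shaft 3 → the output shaft (gear mesh, 138/24): 244.21 ÷ 5.75 = 42.471 rpm

42.47 rpm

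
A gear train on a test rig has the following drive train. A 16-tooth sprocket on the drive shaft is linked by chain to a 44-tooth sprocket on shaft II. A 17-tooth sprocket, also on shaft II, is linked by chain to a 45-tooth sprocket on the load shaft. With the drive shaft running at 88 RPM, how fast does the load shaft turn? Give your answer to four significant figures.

12.09 RPM

the drive shaft → shaft II (chain, 44/16): 88 ÷ 2.75 = 32 RPM
shaft II → the load shaft (chain, 45/17): 32 ÷ 2.6471 = 12.089 RPM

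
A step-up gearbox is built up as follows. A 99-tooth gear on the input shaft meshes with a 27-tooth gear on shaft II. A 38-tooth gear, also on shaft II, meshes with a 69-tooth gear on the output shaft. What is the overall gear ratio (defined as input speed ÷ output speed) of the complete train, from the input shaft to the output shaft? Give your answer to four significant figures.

Each stage contributes driven/driver: gear mesh 27/99 = 0.27273, gear mesh 69/38 = 1.8158.
Overall: 0.27273 × 1.8158 = 0.49522.

0.4952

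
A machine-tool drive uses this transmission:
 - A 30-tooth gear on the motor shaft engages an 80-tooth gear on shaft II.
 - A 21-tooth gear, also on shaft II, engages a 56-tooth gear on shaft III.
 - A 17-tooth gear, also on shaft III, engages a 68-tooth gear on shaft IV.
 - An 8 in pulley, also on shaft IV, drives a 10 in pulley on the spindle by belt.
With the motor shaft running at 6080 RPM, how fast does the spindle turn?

the motor shaft → shaft II (gear mesh, 80/30): 6080 ÷ 2.6667 = 2280 RPM
shaft II → shaft III (gear mesh, 56/21): 2280 ÷ 2.6667 = 855 RPM
shaft III → shaft IV (gear mesh, 68/17): 855 ÷ 4 = 213.75 RPM
shaft IV → the spindle (belt, 10/8): 213.75 ÷ 1.25 = 171 RPM

171 RPM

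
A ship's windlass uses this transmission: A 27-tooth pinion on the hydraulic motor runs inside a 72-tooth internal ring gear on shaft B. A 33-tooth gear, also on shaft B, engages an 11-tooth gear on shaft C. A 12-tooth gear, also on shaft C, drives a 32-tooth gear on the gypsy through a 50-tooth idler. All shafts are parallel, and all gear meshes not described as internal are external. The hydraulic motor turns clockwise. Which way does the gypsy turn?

anticlockwise

the hydraulic motor → shaft B: internal mesh, same direction → CW.
shaft B → shaft C: external mesh, 1 reversal → CCW.
shaft C → the gypsy: driver → idler → driven is 2 external meshes, 2 reversals → CCW.
3 reversals in total — an odd number — so the gypsy turns opposite to the hydraulic motor.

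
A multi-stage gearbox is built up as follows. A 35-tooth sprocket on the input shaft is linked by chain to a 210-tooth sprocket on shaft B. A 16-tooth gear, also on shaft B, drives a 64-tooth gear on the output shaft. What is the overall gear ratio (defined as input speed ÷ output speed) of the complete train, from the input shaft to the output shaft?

24

Each stage contributes driven/driver: chain 210/35 = 6, gear mesh 64/16 = 4.
Overall: 6 × 4 = 24.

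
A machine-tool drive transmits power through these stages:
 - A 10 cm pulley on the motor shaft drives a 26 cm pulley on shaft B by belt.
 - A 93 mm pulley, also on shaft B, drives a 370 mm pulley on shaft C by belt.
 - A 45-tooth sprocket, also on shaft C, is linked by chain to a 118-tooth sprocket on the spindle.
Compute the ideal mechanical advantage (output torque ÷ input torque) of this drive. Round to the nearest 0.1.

27.1

Each stage contributes driven/driver: belt 26/10 = 2.6, belt 370/93 = 3.9785, chain 118/45 = 2.6222.
Overall: 2.6 × 3.9785 × 2.6222 = 27.124.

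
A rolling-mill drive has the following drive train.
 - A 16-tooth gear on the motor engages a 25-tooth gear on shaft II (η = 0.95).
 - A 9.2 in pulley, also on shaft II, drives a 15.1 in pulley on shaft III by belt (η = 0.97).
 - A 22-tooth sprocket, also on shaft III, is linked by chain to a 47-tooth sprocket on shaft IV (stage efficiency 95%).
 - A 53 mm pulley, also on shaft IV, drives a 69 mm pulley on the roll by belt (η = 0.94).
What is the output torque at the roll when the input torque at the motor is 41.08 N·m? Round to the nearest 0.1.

gear mesh 25/16 = 1.5625 → τ = 41.08·1.5625·0.95 = 60.978 N·m
belt 15.1/9.2 = 1.6413 → τ = 60.978·1.6413·0.97 = 97.081 N·m
chain 47/22 = 2.1364 → τ = 97.081·2.1364·0.95 = 197.03 N·m
belt 69/53 = 1.3019 → τ = 197.03·1.3019·0.94 = 241.12 N·m

241.1 N·m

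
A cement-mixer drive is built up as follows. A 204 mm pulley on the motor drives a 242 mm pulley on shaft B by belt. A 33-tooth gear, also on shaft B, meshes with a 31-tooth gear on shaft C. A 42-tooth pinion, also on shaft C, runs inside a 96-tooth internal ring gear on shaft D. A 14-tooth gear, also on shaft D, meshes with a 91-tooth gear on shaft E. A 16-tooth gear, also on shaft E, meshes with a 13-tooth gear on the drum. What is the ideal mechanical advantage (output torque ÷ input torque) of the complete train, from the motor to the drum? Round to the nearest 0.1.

13.5

Each stage contributes driven/driver: belt 242/204 = 1.1863, gear mesh 31/33 = 0.93939, internal gear 96/42 = 2.2857, gear mesh 91/14 = 6.5, gear mesh 13/16 = 0.8125.
Overall: 1.1863 × 0.93939 × 2.2857 × 6.5 × 0.8125 = 13.452.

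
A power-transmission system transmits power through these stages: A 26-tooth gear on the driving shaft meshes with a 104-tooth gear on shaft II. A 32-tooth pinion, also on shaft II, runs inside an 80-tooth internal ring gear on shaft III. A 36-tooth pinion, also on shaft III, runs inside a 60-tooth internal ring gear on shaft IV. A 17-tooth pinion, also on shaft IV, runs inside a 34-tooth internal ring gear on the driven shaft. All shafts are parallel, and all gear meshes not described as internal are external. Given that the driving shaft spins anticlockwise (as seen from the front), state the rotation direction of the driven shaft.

clockwise

the driving shaft → shaft II: external mesh, 1 reversal → CW.
shaft II → shaft III: internal mesh, same direction → CW.
shaft III → shaft IV: internal mesh, same direction → CW.
shaft IV → the driven shaft: internal mesh, same direction → CW.
1 reversal in total — an odd number — so the driven shaft turns opposite to the driving shaft.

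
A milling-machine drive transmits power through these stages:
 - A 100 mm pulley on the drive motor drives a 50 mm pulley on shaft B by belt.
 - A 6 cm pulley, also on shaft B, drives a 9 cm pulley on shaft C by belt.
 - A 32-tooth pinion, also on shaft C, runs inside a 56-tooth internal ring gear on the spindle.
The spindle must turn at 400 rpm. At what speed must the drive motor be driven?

525 rpm

Overall ratio R = 0.5 × 1.5 × 1.75 = 1.3125.
Required input speed = output speed × R = 400 × 1.3125 = 525 rpm.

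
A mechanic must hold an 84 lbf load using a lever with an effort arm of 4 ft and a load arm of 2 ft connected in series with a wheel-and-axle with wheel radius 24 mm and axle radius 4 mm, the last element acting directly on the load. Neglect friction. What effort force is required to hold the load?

7 lbf

Lever MA = effort arm / load arm = 4/2 = 2.
Wheel-and-axle MA = R/r = 24/4 = 6.
Combined ideal MA = 2 × 6 = 12.
Effort = load / MA = 84 / 12 = 7 lbf.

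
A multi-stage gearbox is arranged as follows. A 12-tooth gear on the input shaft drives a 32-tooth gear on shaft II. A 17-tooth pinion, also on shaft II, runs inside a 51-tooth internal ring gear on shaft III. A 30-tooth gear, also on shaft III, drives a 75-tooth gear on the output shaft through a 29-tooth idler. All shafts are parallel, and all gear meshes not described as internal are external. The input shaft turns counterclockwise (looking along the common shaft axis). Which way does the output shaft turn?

clockwise

the input shaft → shaft II: external mesh, 1 reversal → CW.
shaft II → shaft III: internal mesh, same direction → CW.
shaft III → the output shaft: driver → idler → driven is 2 external meshes, 2 reversals → CW.
3 reversals in total — an odd number — so the output shaft turns opposite to the input shaft.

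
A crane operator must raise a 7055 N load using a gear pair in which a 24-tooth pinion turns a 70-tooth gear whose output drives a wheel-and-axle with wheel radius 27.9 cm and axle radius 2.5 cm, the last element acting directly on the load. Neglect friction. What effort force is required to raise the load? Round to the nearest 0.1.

Gear pair MA = 70/24 = 2.9167.
Wheel-and-axle MA = R/r = 27.9/2.5 = 11.16.
Combined ideal MA = 2.9167 × 11.16 = 32.55.
Effort = load / MA = 7055 / 32.55 = 216.74 N.

216.7 N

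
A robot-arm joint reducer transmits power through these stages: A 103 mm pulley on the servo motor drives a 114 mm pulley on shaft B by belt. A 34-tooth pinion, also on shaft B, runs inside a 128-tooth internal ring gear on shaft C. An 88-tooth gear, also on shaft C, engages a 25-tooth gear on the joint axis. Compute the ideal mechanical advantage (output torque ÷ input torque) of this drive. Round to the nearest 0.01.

1.18

Each stage contributes driven/driver: belt 114/103 = 1.1068, internal gear 128/34 = 3.7647, gear mesh 25/88 = 0.28409.
Overall: 1.1068 × 3.7647 × 0.28409 = 1.1837.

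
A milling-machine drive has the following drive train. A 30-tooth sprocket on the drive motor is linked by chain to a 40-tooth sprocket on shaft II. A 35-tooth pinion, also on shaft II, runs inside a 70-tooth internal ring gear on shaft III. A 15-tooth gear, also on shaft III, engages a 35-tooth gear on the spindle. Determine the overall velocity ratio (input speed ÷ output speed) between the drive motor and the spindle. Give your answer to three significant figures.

6.22

Each stage contributes driven/driver: chain 40/30 = 1.3333, internal gear 70/35 = 2, gear mesh 35/15 = 2.3333.
Overall: 1.3333 × 2 × 2.3333 = 6.2222.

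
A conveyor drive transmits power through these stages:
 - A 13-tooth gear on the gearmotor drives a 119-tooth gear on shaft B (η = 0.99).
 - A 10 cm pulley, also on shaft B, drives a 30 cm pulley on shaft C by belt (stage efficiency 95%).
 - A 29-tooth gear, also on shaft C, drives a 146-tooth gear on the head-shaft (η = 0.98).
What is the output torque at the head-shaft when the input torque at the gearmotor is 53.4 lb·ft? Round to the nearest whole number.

6805 lb·ft

Gear mesh: ratio = 119/13 = 9.1538; torque at shaft B = 53.4 × 9.1538 × 0.99 = 483.93 lb·ft.
Belt: ratio = 30/10 = 3; torque at shaft C = 483.93 × 3 × 0.95 = 1379.2 lb·ft.
Gear mesh: ratio = 146/29 = 5.0345; torque at the head-shaft = 1379.2 × 5.0345 × 0.98 = 6804.7 lb·ft.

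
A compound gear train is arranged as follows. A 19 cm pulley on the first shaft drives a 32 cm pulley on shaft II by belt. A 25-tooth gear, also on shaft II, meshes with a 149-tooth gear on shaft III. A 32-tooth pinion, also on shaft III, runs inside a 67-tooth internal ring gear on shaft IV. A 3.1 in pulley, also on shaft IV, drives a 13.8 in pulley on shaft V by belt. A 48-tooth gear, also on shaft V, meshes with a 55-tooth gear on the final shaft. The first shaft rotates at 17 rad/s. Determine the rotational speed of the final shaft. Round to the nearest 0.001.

0.159 rad/s

belt 32/19 = 1.6842 → 17/1.6842 = 10.094 rad/s
gear mesh 149/25 = 5.96 → 10.094/5.96 = 1.6936 rad/s
internal gear 67/32 = 2.0938 → 1.6936/2.0938 = 0.80888 rad/s
belt 13.8/3.1 = 4.4516 → 0.80888/4.4516 = 0.1817 rad/s
gear mesh 55/48 = 1.1458 → 0.1817/1.1458 = 0.15858 rad/s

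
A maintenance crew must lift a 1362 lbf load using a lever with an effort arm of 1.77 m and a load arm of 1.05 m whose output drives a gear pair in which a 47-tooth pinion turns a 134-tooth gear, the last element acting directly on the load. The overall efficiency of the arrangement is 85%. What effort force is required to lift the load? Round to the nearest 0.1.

Lever MA = effort arm / load arm = 1.77/1.05 = 1.6857.
Gear pair MA = 134/47 = 2.8511.
Combined ideal MA = 1.6857 × 2.8511 = 4.8061.
Actual MA = 4.8061 × 0.85 = 4.0852.
Effort = load / actual MA = 1362 / 4.0852 = 333.4 lbf.

333.4 lbf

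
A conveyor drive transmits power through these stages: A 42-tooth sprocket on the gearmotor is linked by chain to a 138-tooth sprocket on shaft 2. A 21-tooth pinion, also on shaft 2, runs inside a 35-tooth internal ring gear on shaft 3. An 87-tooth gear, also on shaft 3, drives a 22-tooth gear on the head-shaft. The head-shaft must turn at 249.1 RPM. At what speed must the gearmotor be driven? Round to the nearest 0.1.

Overall ratio R = 3.2857 × 1.6667 × 0.25287 = 1.3848.
Required input speed = output speed × R = 249.1 × 1.3848 = 344.95 RPM.

344.9 RPM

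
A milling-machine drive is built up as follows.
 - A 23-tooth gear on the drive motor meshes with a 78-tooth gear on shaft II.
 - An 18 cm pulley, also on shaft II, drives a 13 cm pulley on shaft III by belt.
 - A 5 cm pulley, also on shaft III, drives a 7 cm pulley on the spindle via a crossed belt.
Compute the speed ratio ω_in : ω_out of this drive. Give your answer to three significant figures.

Each stage contributes driven/driver: gear mesh 78/23 = 3.3913, belt 13/18 = 0.72222, belt 7/5 = 1.4.
Overall: 3.3913 × 0.72222 × 1.4 = 3.429.

3.43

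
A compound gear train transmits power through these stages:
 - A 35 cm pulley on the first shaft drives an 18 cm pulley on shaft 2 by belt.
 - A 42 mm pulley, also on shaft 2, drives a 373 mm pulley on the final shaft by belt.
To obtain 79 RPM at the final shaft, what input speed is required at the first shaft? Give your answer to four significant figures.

Overall ratio R = 0.51429 × 8.881 = 4.5673.
Required input speed = output speed × R = 79 × 4.5673 = 360.82 RPM.

360.8 RPM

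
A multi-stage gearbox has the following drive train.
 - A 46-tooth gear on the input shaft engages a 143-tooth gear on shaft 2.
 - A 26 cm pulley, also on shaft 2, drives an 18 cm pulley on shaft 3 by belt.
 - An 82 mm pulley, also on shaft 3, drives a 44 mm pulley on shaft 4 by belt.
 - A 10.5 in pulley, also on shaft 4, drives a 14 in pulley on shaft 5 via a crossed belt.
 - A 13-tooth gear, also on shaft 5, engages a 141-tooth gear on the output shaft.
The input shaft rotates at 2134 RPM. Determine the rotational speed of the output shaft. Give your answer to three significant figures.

gear mesh 143/46 = 3.1087 → 2134/3.1087 = 686.46 RPM
belt 18/26 = 0.69231 → 686.46/0.69231 = 991.56 RPM
belt 44/82 = 0.53659 → 991.56/0.53659 = 1847.9 RPM
belt 14/10.5 = 1.3333 → 1847.9/1.3333 = 1385.9 RPM
gear mesh 141/13 = 10.846 → 1385.9/10.846 = 127.78 RPM

128 RPM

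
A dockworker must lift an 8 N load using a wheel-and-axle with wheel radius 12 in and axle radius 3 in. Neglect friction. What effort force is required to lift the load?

Wheel-and-axle MA = R/r = 12/3 = 4.
Effort = load / MA = 8 / 4 = 2 N.

2 N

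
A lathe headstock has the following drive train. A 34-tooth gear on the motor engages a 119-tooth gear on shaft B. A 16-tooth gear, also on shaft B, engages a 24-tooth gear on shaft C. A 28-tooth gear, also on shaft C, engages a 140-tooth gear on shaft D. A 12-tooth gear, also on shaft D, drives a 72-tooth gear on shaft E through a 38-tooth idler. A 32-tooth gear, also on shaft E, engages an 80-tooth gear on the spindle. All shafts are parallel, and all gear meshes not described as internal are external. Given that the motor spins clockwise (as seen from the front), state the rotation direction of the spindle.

clockwise

the motor → shaft B: external mesh, 1 reversal → CCW.
shaft B → shaft C: external mesh, 1 reversal → CW.
shaft C → shaft D: external mesh, 1 reversal → CCW.
shaft D → shaft E: driver → idler → driven is 2 external meshes, 2 reversals → CCW.
shaft E → the spindle: external mesh, 1 reversal → CW.
6 reversals in total — an even number — so the spindle turns the same way as the motor.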